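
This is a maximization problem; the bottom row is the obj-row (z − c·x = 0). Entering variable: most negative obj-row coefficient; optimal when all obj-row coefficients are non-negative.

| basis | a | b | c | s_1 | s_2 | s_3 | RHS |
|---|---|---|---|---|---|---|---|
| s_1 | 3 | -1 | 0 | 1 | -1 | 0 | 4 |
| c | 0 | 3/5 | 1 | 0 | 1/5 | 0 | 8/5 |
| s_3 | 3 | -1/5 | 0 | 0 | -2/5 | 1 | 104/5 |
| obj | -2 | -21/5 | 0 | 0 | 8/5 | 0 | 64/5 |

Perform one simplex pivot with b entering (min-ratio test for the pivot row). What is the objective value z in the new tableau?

24

Ratio test on column b — row 1: entry -1 ≤ 0; row 2: (8/5)/(3/5) = 8/3; row 3: entry -1/5 ≤ 0. Minimum is 8/3 at row 2 (c leaves); pivot element 3/5.
Pivot on row 2; the obj-row RHS becomes 64/5 − (-21/5)·(8/3) = 24.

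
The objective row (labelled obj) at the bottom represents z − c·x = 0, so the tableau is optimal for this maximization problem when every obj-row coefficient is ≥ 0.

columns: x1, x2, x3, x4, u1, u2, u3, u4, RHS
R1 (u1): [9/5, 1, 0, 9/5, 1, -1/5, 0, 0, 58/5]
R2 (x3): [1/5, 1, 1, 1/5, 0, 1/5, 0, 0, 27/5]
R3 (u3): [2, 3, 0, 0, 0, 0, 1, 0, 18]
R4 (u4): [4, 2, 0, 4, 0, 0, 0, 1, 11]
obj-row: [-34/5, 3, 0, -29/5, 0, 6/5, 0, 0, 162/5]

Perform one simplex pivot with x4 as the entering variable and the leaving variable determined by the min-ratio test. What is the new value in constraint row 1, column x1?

Ratio test on column x4 — row 1: (58/5)/(9/5) = 58/9; row 2: (27/5)/(1/5) = 27; row 3: entry 0 ≤ 0; row 4: 11/4 = 11/4. Minimum is 11/4 at row 4 (u4 leaves); pivot element 4.
Divide row 4 by 4; eliminate column x4 from the other rows.
Row 1 update in column x1: 9/5 − (9/5)·1 = 0.

0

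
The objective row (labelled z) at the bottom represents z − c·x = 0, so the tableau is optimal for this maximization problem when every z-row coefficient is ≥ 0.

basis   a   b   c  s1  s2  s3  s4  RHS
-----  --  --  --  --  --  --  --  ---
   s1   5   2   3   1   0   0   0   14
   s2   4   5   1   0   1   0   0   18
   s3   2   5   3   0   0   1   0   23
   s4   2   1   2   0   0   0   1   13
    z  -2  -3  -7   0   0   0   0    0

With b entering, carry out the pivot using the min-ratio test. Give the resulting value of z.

54/5

Ratio test on column b — row 1: 14/2 = 7; row 2: 18/5 = 18/5; row 3: 23/5 = 23/5; row 4: 13/1 = 13. Minimum is 18/5 at row 2 (s2 leaves); pivot element 5.
Pivot on row 2; the z-row RHS becomes 0 − (-3)·(18/5) = 54/5.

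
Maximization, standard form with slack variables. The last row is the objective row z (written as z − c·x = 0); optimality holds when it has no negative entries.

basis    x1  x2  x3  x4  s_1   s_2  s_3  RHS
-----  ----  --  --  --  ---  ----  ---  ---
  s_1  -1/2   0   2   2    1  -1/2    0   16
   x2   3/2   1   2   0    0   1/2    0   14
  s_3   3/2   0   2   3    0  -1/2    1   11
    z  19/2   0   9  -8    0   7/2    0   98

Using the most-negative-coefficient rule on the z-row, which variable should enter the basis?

x4

Negative z-row entries: x4: -8.
The most negative is -8 in column x4, so x4 enters.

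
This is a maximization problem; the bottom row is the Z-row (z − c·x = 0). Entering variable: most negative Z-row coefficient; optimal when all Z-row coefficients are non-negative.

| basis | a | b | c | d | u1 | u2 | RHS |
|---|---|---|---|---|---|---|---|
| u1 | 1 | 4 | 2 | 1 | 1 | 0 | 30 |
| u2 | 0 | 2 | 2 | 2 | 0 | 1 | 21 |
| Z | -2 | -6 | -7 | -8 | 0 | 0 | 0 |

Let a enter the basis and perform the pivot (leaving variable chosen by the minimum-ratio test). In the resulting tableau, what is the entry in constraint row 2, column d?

2

Ratio test on column a — row 1: 30/1 = 30; row 2: entry 0 ≤ 0. Minimum is 30 at row 1 (u1 leaves); pivot element 1.
Divide row 1 by 1; eliminate column a from the other rows.
Row 2 update in column d: 2 − 0·1 = 2.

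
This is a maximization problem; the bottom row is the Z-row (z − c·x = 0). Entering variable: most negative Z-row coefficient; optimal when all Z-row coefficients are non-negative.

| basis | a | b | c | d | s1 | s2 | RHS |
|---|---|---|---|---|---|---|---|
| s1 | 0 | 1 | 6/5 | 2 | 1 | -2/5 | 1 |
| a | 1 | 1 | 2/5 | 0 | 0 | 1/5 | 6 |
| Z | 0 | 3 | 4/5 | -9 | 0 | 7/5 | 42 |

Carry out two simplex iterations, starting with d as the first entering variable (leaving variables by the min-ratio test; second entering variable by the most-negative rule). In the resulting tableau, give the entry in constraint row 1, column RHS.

Ratio test on column d — row 1: 1/2 = 1/2; row 2: entry 0 ≤ 0. Minimum is 1/2 at row 1 (s1 leaves); pivot element 2.
Divide row 1 by 2; eliminate column d from the other rows.
Second iteration: most negative Z-row entry is -2/5 in column s2, so s2 enters.
Ratio test on column s2 — row 1: entry -1/5 ≤ 0; row 2: 6/(1/5) = 30. Minimum is 30 at row 2 (a leaves); pivot element 1/5.
Divide row 2 by 1/5; eliminate column s2 from the other rows.
After both pivots, the entry at constraint row 1, column RHS is 13/2.

13/2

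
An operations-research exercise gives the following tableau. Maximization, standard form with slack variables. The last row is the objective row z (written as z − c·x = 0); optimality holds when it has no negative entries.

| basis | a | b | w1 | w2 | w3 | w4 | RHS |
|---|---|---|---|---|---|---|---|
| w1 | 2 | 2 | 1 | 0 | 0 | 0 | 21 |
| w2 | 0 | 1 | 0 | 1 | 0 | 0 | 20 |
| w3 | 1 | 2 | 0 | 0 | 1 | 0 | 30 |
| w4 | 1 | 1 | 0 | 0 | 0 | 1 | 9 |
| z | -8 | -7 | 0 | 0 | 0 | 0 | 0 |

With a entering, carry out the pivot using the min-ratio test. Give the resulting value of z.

Ratio test on column a — row 1: 21/2 = 21/2; row 2: entry 0 ≤ 0; row 3: 30/1 = 30; row 4: 9/1 = 9. Minimum is 9 at row 4 (w4 leaves); pivot element 1.
Pivot on row 4; the z-row RHS becomes 0 − (-8)·9 = 72.

72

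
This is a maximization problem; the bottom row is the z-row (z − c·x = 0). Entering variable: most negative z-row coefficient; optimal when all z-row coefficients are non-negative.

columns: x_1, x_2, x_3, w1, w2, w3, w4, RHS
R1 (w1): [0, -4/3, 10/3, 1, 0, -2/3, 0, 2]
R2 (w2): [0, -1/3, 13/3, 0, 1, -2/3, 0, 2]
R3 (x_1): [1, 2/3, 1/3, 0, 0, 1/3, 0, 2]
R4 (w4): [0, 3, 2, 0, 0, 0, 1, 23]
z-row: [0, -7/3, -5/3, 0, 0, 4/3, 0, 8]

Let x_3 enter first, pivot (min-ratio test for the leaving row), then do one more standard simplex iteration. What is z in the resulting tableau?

46/3

Ratio test on column x_3 — row 1: 2/(10/3) = 3/5; row 2: 2/(13/3) = 6/13; row 3: 2/(1/3) = 6; row 4: 23/2 = 23/2. Minimum is 6/13 at row 2 (w2 leaves); pivot element 13/3.
Pivot on row 2; the z-row RHS becomes 8 − (-5/3)·(6/13) = 114/13.
Next entering variable (most negative z-row entry -32/13): x_2.
Ratio test on column x_2 — row 1: entry -14/13 ≤ 0; row 2: entry -1/13 ≤ 0; row 3: (24/13)/(9/13) = 8/3; row 4: (287/13)/(41/13) = 7. Minimum is 8/3 at row 3 (x_1 leaves); pivot element 9/13.
After the second pivot the z-row RHS is 114/13 − (-32/13)·(8/3) = 46/3.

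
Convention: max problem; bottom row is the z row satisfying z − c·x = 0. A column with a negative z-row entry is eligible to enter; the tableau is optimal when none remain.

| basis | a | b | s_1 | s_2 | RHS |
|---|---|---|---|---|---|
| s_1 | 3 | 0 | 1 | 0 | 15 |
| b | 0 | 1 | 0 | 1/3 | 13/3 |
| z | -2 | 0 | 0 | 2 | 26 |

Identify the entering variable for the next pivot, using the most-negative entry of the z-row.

Negative z-row entries: a: -2.
The most negative is -2 in column a, so a enters.

a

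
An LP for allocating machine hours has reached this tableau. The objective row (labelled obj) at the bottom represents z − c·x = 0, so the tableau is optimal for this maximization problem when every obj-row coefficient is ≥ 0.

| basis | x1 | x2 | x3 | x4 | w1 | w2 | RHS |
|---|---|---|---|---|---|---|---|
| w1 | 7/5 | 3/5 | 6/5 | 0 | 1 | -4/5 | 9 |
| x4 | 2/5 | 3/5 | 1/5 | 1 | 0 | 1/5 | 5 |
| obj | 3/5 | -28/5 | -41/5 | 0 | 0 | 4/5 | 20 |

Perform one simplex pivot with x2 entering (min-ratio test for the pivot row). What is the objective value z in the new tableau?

200/3

Ratio test on column x2 — row 1: 9/(3/5) = 15; row 2: 5/(3/5) = 25/3. Minimum is 25/3 at row 2 (x4 leaves); pivot element 3/5.
Pivot on row 2; the obj-row RHS becomes 20 − (-28/5)·(25/3) = 200/3.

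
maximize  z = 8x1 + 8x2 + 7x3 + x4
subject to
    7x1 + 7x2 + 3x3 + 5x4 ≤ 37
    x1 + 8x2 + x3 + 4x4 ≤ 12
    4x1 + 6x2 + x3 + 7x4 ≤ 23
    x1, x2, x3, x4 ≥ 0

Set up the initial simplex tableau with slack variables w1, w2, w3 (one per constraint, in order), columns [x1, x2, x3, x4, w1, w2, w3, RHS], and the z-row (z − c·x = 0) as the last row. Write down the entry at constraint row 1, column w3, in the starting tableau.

Slack w3 belongs to constraint 3; its column is the unit vector e_3, so the entry in row 1 is 0.

0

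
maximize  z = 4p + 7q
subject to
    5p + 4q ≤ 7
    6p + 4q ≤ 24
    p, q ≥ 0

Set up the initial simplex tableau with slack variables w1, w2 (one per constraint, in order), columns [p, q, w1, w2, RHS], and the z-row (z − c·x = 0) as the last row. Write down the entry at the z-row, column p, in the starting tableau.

-4

The z-row carries the negated objective coefficients: the p entry is -4.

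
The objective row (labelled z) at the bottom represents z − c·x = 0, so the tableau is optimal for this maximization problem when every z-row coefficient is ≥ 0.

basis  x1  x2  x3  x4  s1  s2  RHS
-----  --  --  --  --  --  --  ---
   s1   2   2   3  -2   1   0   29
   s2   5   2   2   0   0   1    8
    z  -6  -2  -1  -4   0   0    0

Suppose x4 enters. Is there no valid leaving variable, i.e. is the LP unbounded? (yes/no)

yes

Every constraint-row entry in column x4 is ≤ 0, so increasing x4 is unbounded.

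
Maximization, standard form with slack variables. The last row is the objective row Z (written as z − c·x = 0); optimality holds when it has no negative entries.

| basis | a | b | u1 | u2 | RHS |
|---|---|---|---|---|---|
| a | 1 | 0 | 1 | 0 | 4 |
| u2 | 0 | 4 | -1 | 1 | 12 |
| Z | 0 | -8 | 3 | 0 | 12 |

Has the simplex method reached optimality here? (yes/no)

no

The Z-row has a negative entry -8 in column b, so it is not optimal.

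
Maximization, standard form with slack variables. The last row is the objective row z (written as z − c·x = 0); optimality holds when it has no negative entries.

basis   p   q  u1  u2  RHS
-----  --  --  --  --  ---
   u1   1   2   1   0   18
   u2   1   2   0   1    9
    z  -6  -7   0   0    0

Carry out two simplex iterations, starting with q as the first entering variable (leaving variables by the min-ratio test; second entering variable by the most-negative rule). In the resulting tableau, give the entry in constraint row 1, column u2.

Ratio test on column q — row 1: 18/2 = 9; row 2: 9/2 = 9/2. Minimum is 9/2 at row 2 (u2 leaves); pivot element 2.
Divide row 2 by 2; eliminate column q from the other rows.
Second iteration: most negative z-row entry is -5/2 in column p, so p enters.
Ratio test on column p — row 1: entry 0 ≤ 0; row 2: (9/2)/(1/2) = 9. Minimum is 9 at row 2 (q leaves); pivot element 1/2.
Divide row 2 by 1/2; eliminate column p from the other rows.
After both pivots, the entry at constraint row 1, column u2 is -1.

-1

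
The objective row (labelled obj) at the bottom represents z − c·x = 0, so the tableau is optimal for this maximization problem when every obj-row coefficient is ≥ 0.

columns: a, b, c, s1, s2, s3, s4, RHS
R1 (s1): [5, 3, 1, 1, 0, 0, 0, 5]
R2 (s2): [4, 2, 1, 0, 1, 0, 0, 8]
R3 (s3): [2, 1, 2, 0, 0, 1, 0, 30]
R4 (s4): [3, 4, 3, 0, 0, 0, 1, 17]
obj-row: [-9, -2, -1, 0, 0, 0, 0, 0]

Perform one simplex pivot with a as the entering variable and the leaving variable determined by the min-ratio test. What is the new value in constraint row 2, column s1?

Ratio test on column a — row 1: 5/5 = 1; row 2: 8/4 = 2; row 3: 30/2 = 15; row 4: 17/3 = 17/3. Minimum is 1 at row 1 (s1 leaves); pivot element 5.
Divide row 1 by 5; eliminate column a from the other rows.
Row 2 update in column s1: 0 − 4·(1/5) = -4/5.

-4/5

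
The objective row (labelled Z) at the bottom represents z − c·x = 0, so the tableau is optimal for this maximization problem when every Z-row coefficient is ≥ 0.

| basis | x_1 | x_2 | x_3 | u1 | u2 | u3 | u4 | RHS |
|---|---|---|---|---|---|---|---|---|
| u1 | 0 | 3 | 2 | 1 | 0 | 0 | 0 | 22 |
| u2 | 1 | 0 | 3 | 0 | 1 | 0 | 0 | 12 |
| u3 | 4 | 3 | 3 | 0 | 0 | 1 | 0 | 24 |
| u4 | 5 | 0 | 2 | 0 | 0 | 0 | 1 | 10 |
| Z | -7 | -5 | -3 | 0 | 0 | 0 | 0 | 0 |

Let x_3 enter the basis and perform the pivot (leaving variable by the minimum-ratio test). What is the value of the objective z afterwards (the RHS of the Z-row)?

Ratio test on column x_3 — row 1: 22/2 = 11; row 2: 12/3 = 4; row 3: 24/3 = 8; row 4: 10/2 = 5. Minimum is 4 at row 2 (u2 leaves); pivot element 3.
Pivot on row 2; the Z-row RHS becomes 0 − (-3)·4 = 12.

12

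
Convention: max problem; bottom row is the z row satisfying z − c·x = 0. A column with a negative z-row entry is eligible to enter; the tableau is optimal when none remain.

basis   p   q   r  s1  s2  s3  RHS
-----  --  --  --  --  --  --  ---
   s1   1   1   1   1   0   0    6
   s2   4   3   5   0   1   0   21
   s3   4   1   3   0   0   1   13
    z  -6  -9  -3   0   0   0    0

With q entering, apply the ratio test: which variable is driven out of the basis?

Column q entries and ratios — s1: 6/1 = 6; s2: 21/3 = 7; s3: 13/1 = 13.
Smallest ratio is 6 in the row of s1, so s1 leaves.

s1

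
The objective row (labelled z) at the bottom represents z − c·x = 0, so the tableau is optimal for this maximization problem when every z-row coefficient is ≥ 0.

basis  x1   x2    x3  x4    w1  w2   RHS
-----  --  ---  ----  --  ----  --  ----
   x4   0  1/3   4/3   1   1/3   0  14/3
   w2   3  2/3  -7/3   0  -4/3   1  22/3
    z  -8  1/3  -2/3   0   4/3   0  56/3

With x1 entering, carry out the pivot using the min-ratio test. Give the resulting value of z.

Ratio test on column x1 — row 1: entry 0 ≤ 0; row 2: (22/3)/3 = 22/9. Minimum is 22/9 at row 2 (w2 leaves); pivot element 3.
Pivot on row 2; the z-row RHS becomes 56/3 − (-8)·(22/9) = 344/9.

344/9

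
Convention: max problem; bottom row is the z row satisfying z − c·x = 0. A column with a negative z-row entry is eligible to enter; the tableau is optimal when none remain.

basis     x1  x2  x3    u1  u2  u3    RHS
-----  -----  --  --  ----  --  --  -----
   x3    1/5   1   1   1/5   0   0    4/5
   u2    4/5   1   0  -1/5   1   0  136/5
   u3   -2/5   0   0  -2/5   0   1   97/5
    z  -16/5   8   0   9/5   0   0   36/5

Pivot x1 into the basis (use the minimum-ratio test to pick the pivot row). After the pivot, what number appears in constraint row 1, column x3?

Ratio test on column x1 — row 1: (4/5)/(1/5) = 4; row 2: (136/5)/(4/5) = 34; row 3: entry -2/5 ≤ 0. Minimum is 4 at row 1 (x3 leaves); pivot element 1/5.
Divide row 1 by 1/5; eliminate column x1 from the other rows.
In the new row 1, the x3 entry is the old entry divided by the pivot: 1/(1/5) = 5.

5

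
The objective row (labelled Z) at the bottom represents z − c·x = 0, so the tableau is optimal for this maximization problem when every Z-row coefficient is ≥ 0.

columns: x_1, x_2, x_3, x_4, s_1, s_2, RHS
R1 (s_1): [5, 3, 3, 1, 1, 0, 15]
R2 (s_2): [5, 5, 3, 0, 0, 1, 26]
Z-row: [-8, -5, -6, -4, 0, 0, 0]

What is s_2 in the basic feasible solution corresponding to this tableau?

26

s_2 is basic (row 2); its value is the RHS of that row, 26.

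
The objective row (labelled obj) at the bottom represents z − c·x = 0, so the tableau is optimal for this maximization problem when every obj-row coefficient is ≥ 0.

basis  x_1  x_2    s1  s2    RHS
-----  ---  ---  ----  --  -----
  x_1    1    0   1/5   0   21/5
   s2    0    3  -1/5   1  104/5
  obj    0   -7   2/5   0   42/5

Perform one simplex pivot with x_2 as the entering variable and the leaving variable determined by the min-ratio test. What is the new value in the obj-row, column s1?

-1/15

Ratio test on column x_2 — row 1: entry 0 ≤ 0; row 2: (104/5)/3 = 104/15. Minimum is 104/15 at row 2 (s2 leaves); pivot element 3.
Divide row 2 by 3; eliminate column x_2 from the other rows.
obj-row update in column s1: 2/5 − (-7)·(-1/15) = -1/15.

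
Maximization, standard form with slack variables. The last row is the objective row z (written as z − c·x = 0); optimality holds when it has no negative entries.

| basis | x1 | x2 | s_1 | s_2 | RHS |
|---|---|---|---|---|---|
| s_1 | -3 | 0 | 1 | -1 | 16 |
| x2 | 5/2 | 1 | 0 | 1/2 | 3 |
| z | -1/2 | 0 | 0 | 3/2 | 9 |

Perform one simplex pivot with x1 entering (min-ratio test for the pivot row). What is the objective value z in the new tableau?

48/5

Ratio test on column x1 — row 1: entry -3 ≤ 0; row 2: 3/(5/2) = 6/5. Minimum is 6/5 at row 2 (x2 leaves); pivot element 5/2.
Pivot on row 2; the z-row RHS becomes 9 − (-1/2)·(6/5) = 48/5.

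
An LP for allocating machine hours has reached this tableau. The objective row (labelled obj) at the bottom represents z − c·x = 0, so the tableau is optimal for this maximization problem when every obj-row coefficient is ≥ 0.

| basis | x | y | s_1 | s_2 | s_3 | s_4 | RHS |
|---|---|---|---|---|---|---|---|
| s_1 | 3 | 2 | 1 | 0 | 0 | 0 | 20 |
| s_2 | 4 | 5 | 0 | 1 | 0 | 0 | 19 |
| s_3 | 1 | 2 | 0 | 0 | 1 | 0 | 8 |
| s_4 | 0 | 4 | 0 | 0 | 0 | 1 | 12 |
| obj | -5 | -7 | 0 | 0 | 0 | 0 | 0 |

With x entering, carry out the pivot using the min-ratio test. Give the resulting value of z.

Ratio test on column x — row 1: 20/3 = 20/3; row 2: 19/4 = 19/4; row 3: 8/1 = 8; row 4: entry 0 ≤ 0. Minimum is 19/4 at row 2 (s_2 leaves); pivot element 4.
Pivot on row 2; the obj-row RHS becomes 0 − (-5)·(19/4) = 95/4.

95/4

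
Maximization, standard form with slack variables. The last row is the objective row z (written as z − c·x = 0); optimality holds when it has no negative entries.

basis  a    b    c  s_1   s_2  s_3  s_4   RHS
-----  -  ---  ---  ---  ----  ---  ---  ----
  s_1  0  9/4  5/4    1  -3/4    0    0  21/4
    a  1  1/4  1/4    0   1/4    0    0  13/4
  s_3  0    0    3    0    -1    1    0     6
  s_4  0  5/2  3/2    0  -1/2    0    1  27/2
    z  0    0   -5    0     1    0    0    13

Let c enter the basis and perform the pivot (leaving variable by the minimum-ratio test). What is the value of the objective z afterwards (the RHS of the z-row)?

Ratio test on column c — row 1: (21/4)/(5/4) = 21/5; row 2: (13/4)/(1/4) = 13; row 3: 6/3 = 2; row 4: (27/2)/(3/2) = 9. Minimum is 2 at row 3 (s_3 leaves); pivot element 3.
Pivot on row 3; the z-row RHS becomes 13 − (-5)·2 = 23.

23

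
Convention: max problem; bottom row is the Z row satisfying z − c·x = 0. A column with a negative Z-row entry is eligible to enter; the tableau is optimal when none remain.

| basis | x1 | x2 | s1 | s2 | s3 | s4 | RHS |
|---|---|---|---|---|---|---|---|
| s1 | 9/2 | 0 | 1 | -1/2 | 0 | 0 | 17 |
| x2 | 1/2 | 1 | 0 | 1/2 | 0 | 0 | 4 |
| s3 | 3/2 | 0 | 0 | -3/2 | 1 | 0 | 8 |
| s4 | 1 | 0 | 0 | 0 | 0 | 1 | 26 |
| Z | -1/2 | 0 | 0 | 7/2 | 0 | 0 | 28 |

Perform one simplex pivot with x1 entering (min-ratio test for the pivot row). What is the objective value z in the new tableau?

Ratio test on column x1 — row 1: 17/(9/2) = 34/9; row 2: 4/(1/2) = 8; row 3: 8/(3/2) = 16/3; row 4: 26/1 = 26. Minimum is 34/9 at row 1 (s1 leaves); pivot element 9/2.
Pivot on row 1; the Z-row RHS becomes 28 − (-1/2)·(34/9) = 269/9.

269/9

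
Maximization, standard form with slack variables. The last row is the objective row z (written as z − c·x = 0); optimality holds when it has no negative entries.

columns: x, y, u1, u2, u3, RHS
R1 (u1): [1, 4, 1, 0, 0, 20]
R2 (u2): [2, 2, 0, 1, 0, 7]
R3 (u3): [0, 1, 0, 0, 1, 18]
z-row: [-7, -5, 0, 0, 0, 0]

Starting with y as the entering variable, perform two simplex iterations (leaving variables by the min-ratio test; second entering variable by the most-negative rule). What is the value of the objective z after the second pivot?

Ratio test on column y — row 1: 20/4 = 5; row 2: 7/2 = 7/2; row 3: 18/1 = 18. Minimum is 7/2 at row 2 (u2 leaves); pivot element 2.
Pivot on row 2; the z-row RHS becomes 0 − (-5)·(7/2) = 35/2.
Next entering variable (most negative z-row entry -2): x.
Ratio test on column x — row 1: entry -3 ≤ 0; row 2: (7/2)/1 = 7/2; row 3: entry -1 ≤ 0. Minimum is 7/2 at row 2 (y leaves); pivot element 1.
After the second pivot the z-row RHS is 35/2 − (-2)·(7/2) = 49/2.

49/2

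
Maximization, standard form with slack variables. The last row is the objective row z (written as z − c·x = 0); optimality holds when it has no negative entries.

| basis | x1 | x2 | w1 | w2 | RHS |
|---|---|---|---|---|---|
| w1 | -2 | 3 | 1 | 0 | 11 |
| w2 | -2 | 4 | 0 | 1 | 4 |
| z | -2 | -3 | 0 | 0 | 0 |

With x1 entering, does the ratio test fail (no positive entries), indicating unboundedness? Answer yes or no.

yes

Every constraint-row entry in column x1 is ≤ 0, so increasing x1 is unbounded.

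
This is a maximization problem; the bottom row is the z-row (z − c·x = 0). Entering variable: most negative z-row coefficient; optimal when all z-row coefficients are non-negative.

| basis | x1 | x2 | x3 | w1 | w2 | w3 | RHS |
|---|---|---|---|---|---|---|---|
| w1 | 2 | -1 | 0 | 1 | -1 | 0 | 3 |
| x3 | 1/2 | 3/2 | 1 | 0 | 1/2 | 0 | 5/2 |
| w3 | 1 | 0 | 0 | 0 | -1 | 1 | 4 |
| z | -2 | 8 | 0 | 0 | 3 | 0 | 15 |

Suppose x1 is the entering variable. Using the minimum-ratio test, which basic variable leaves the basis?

w1

Column x1 entries and ratios — w1: 3/2 = 3/2; x3: (5/2)/(1/2) = 5; w3: 4/1 = 4.
Smallest ratio is 3/2 in the row of w1, so w1 leaves.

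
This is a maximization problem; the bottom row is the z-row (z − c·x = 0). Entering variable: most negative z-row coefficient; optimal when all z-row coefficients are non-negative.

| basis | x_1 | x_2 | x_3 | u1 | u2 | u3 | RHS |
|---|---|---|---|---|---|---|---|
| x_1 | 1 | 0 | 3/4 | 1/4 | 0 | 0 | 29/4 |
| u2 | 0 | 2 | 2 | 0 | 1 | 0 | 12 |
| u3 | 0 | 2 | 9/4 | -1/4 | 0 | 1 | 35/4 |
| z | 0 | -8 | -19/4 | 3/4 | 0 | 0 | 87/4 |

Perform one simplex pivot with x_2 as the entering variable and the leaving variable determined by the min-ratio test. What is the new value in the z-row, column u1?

Ratio test on column x_2 — row 1: entry 0 ≤ 0; row 2: 12/2 = 6; row 3: (35/4)/2 = 35/8. Minimum is 35/8 at row 3 (u3 leaves); pivot element 2.
Divide row 3 by 2; eliminate column x_2 from the other rows.
z-row update in column u1: 3/4 − (-8)·(-1/8) = -1/4.

-1/4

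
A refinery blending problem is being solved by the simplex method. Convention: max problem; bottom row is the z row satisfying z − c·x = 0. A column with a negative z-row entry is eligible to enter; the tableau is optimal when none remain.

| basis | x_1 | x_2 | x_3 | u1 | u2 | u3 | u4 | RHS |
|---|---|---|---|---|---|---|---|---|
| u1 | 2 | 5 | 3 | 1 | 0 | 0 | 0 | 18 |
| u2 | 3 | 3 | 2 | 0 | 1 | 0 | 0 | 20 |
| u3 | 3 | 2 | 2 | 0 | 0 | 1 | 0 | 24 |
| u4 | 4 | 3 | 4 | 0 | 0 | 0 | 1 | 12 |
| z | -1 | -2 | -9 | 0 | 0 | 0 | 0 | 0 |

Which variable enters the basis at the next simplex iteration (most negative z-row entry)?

x_3

Negative z-row entries: x_1: -1, x_2: -2, x_3: -9.
The most negative is -9 in column x_3, so x_3 enters.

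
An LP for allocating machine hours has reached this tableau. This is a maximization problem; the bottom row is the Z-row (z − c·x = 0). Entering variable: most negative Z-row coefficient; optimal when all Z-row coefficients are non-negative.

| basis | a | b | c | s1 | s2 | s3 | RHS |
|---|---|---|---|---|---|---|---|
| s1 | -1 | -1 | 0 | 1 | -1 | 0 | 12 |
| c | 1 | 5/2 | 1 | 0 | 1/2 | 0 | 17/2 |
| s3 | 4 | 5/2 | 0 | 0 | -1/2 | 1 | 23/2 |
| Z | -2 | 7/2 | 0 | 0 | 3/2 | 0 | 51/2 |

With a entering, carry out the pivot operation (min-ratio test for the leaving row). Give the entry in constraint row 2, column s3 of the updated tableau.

-1/4

Ratio test on column a — row 1: entry -1 ≤ 0; row 2: (17/2)/1 = 17/2; row 3: (23/2)/4 = 23/8. Minimum is 23/8 at row 3 (s3 leaves); pivot element 4.
Divide row 3 by 4; eliminate column a from the other rows.
Row 2 update in column s3: 0 − 1·(1/4) = -1/4.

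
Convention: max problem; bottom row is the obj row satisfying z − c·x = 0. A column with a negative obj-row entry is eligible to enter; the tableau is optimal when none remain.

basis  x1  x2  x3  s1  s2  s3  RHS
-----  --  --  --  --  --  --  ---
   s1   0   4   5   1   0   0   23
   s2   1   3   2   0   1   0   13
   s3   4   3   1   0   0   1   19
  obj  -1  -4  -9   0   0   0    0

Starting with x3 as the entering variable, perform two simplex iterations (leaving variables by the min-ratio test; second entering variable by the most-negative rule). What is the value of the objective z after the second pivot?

45

Ratio test on column x3 — row 1: 23/5 = 23/5; row 2: 13/2 = 13/2; row 3: 19/1 = 19. Minimum is 23/5 at row 1 (s1 leaves); pivot element 5.
Pivot on row 1; the obj-row RHS becomes 0 − (-9)·(23/5) = 207/5.
Next entering variable (most negative obj-row entry -1): x1.
Ratio test on column x1 — row 1: entry 0 ≤ 0; row 2: (19/5)/1 = 19/5; row 3: (72/5)/4 = 18/5. Minimum is 18/5 at row 3 (s3 leaves); pivot element 4.
After the second pivot the obj-row RHS is 207/5 − (-1)·(18/5) = 45.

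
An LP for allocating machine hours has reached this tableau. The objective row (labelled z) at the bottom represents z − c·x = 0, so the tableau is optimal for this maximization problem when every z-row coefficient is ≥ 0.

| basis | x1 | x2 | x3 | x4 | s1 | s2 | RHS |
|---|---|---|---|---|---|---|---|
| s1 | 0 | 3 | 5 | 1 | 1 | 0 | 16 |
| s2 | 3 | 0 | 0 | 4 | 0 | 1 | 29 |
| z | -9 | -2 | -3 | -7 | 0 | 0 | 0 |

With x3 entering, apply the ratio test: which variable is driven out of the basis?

s1

Column x3 entries and ratios — s1: 16/5 = 16/5; s2: 0 ≤ 0, skip.
Smallest ratio is 16/5 in the row of s1, so s1 leaves.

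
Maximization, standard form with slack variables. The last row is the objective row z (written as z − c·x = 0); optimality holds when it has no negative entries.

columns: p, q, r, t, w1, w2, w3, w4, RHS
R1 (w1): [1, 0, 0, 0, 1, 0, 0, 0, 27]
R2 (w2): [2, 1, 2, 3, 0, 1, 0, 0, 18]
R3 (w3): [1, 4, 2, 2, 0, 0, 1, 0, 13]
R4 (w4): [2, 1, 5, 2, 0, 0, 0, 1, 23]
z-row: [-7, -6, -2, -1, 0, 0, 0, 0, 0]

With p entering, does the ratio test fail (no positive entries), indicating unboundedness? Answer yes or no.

no

Column p has positive entries in row(s) 1, 2, 3, 4, so the ratio test bounds it — not unbounded.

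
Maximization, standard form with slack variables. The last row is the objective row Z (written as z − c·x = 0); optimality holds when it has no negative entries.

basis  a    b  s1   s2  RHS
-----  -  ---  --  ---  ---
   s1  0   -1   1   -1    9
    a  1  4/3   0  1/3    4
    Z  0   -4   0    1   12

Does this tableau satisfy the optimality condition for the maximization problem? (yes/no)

The Z-row has a negative entry -4 in column b, so it is not optimal.

no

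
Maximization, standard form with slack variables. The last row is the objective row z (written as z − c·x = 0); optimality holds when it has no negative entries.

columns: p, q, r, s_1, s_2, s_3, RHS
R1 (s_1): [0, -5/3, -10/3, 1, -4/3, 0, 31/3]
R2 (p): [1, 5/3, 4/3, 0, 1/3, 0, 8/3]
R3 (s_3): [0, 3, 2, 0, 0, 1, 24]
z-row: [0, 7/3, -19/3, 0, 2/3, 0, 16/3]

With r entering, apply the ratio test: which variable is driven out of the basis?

p

Column r entries and ratios — s_1: -10/3 ≤ 0, skip; p: (8/3)/(4/3) = 2; s_3: 24/2 = 12.
Smallest ratio is 2 in the row of p, so p leaves.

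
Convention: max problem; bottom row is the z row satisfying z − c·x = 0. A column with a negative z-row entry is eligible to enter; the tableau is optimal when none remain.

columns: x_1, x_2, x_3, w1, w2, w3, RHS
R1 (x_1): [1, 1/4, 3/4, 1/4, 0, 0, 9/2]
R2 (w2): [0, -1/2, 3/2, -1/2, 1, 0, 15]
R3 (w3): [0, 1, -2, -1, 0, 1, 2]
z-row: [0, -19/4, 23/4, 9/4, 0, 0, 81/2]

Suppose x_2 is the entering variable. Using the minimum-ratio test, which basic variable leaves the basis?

Column x_2 entries and ratios — x_1: (9/2)/(1/4) = 18; w2: -1/2 ≤ 0, skip; w3: 2/1 = 2.
Smallest ratio is 2 in the row of w3, so w3 leaves.

w3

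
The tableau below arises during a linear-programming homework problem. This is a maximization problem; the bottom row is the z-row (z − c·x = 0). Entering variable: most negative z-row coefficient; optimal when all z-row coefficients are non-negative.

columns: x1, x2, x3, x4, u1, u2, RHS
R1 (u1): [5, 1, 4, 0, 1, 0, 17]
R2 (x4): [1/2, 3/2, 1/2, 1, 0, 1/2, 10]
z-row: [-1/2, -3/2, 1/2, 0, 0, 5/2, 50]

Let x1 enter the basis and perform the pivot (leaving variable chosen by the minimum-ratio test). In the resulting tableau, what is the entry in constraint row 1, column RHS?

17/5

Ratio test on column x1 — row 1: 17/5 = 17/5; row 2: 10/(1/2) = 20. Minimum is 17/5 at row 1 (u1 leaves); pivot element 5.
Divide row 1 by 5; eliminate column x1 from the other rows.
In the new row 1, the RHS entry is the old entry divided by the pivot: 17/5 = 17/5.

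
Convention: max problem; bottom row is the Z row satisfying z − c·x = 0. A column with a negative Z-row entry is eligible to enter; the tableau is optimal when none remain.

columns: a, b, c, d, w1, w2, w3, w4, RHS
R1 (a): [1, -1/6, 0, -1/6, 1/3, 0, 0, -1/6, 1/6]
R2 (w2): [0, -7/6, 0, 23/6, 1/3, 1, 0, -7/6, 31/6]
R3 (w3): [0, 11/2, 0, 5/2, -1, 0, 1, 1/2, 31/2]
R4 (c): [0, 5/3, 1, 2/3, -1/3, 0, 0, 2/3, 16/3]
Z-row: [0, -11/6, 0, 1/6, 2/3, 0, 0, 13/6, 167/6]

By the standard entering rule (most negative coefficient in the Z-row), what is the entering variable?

Negative Z-row entries: b: -11/6.
The most negative is -11/6 in column b, so b enters.

b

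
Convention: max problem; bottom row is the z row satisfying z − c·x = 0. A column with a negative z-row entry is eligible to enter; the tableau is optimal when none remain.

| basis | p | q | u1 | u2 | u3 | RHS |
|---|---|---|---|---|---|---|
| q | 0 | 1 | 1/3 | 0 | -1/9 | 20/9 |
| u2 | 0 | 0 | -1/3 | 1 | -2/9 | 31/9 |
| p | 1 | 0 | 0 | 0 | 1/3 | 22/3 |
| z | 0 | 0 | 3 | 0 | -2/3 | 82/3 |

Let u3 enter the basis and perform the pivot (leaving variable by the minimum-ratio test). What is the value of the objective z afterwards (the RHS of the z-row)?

42

Ratio test on column u3 — row 1: entry -1/9 ≤ 0; row 2: entry -2/9 ≤ 0; row 3: (22/3)/(1/3) = 22. Minimum is 22 at row 3 (p leaves); pivot element 1/3.
Pivot on row 3; the z-row RHS becomes 82/3 − (-2/3)·22 = 42.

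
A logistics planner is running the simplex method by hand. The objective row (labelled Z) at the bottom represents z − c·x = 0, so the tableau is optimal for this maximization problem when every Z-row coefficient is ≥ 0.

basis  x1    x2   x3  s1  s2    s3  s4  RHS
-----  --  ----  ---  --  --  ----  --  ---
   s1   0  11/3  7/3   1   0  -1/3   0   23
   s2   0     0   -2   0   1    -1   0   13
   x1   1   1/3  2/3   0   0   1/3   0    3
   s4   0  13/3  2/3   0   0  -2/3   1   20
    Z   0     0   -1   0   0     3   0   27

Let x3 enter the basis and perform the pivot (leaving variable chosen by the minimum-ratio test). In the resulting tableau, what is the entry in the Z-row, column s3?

7/2

Ratio test on column x3 — row 1: 23/(7/3) = 69/7; row 2: entry -2 ≤ 0; row 3: 3/(2/3) = 9/2; row 4: 20/(2/3) = 30. Minimum is 9/2 at row 3 (x1 leaves); pivot element 2/3.
Divide row 3 by 2/3; eliminate column x3 from the other rows.
Z-row update in column s3: 3 − (-1)·(1/2) = 7/2.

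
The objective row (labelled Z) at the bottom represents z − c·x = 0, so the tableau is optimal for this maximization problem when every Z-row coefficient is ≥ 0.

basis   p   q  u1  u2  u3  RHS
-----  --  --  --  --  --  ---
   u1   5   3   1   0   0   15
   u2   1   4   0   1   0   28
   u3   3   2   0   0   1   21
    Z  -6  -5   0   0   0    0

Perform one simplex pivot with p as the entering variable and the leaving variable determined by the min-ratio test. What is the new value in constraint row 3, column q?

Ratio test on column p — row 1: 15/5 = 3; row 2: 28/1 = 28; row 3: 21/3 = 7. Minimum is 3 at row 1 (u1 leaves); pivot element 5.
Divide row 1 by 5; eliminate column p from the other rows.
Row 3 update in column q: 2 − 3·(3/5) = 1/5.

1/5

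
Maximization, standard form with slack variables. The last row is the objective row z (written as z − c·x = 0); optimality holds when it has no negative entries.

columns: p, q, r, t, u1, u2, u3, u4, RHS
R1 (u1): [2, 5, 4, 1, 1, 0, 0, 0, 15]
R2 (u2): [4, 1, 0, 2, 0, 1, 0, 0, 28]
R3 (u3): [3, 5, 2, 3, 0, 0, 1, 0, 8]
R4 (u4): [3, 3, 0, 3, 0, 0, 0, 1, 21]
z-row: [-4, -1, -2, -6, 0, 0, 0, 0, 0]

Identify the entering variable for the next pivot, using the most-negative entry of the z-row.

Negative z-row entries: p: -4, q: -1, r: -2, t: -6.
The most negative is -6 in column t, so t enters.

t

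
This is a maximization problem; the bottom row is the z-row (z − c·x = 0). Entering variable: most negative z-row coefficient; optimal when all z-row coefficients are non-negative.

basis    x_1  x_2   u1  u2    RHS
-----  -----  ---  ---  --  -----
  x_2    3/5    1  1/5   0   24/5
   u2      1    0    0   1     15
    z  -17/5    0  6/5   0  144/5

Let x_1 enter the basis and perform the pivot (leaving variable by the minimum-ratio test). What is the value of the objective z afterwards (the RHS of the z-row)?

Ratio test on column x_1 — row 1: (24/5)/(3/5) = 8; row 2: 15/1 = 15. Minimum is 8 at row 1 (x_2 leaves); pivot element 3/5.
Pivot on row 1; the z-row RHS becomes 144/5 − (-17/5)·8 = 56.

56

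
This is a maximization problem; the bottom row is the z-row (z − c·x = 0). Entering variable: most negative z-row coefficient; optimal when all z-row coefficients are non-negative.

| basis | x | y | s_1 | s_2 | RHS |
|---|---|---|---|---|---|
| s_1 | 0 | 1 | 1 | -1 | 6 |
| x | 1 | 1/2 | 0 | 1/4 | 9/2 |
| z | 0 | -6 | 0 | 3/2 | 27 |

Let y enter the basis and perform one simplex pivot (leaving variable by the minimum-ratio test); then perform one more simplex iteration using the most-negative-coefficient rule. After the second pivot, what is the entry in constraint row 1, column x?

Ratio test on column y — row 1: 6/1 = 6; row 2: (9/2)/(1/2) = 9. Minimum is 6 at row 1 (s_1 leaves); pivot element 1.
Divide row 1 by 1; eliminate column y from the other rows.
Second iteration: most negative z-row entry is -9/2 in column s_2, so s_2 enters.
Ratio test on column s_2 — row 1: entry -1 ≤ 0; row 2: (3/2)/(3/4) = 2. Minimum is 2 at row 2 (x leaves); pivot element 3/4.
Divide row 2 by 3/4; eliminate column s_2 from the other rows.
After both pivots, the entry at constraint row 1, column x is 4/3.

4/3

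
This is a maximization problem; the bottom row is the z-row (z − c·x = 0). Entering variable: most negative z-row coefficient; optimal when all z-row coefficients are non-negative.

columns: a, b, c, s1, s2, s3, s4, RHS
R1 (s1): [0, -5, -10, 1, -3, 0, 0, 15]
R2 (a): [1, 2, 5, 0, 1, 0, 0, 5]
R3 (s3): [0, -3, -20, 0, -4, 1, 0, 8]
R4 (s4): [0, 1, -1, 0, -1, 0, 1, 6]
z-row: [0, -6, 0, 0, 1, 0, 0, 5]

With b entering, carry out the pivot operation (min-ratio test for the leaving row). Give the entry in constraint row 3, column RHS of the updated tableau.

Ratio test on column b — row 1: entry -5 ≤ 0; row 2: 5/2 = 5/2; row 3: entry -3 ≤ 0; row 4: 6/1 = 6. Minimum is 5/2 at row 2 (a leaves); pivot element 2.
Divide row 2 by 2; eliminate column b from the other rows.
Row 3 update in column RHS: 8 − (-3)·(5/2) = 31/2.

31/2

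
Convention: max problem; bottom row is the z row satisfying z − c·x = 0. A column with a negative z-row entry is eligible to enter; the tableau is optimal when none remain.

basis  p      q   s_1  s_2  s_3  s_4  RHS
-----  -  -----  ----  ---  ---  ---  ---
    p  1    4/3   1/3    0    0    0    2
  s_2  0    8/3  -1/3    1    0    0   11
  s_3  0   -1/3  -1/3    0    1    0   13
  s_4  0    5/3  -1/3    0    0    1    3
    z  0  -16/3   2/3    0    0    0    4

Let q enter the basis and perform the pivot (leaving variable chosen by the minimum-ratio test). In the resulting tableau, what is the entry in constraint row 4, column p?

-5/4

Ratio test on column q — row 1: 2/(4/3) = 3/2; row 2: 11/(8/3) = 33/8; row 3: entry -1/3 ≤ 0; row 4: 3/(5/3) = 9/5. Minimum is 3/2 at row 1 (p leaves); pivot element 4/3.
Divide row 1 by 4/3; eliminate column q from the other rows.
Row 4 update in column p: 0 − (5/3)·(3/4) = -5/4.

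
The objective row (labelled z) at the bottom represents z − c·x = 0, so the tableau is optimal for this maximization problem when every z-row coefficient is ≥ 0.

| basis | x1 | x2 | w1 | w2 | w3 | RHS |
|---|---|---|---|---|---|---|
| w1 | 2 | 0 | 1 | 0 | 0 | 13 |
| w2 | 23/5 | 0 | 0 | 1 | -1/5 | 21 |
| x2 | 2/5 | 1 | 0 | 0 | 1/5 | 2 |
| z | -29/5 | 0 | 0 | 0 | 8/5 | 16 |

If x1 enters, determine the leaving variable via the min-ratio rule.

w2

Column x1 entries and ratios — w1: 13/2 = 13/2; w2: 21/(23/5) = 105/23; x2: 2/(2/5) = 5.
Smallest ratio is 105/23 in the row of w2, so w2 leaves.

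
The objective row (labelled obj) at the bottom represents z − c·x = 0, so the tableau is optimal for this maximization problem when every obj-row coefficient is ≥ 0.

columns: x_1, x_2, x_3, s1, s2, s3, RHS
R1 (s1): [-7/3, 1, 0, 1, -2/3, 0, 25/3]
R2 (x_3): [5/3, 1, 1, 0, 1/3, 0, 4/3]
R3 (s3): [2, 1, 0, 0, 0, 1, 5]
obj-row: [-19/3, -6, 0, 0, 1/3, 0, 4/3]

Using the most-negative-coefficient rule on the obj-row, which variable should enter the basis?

x_1

Negative obj-row entries: x_1: -19/3, x_2: -6.
The most negative is -19/3 in column x_1, so x_1 enters.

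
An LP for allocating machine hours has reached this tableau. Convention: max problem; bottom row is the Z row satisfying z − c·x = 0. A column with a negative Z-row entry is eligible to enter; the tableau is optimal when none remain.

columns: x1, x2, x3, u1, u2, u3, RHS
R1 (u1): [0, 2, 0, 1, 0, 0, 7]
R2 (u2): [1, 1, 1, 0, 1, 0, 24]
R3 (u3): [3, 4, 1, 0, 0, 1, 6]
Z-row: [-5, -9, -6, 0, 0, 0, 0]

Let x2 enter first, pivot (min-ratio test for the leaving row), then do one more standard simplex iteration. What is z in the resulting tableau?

Ratio test on column x2 — row 1: 7/2 = 7/2; row 2: 24/1 = 24; row 3: 6/4 = 3/2. Minimum is 3/2 at row 3 (u3 leaves); pivot element 4.
Pivot on row 3; the Z-row RHS becomes 0 − (-9)·(3/2) = 27/2.
Next entering variable (most negative Z-row entry -15/4): x3.
Ratio test on column x3 — row 1: entry -1/2 ≤ 0; row 2: (45/2)/(3/4) = 30; row 3: (3/2)/(1/4) = 6. Minimum is 6 at row 3 (x2 leaves); pivot element 1/4.
After the second pivot the Z-row RHS is 27/2 − (-15/4)·6 = 36.

36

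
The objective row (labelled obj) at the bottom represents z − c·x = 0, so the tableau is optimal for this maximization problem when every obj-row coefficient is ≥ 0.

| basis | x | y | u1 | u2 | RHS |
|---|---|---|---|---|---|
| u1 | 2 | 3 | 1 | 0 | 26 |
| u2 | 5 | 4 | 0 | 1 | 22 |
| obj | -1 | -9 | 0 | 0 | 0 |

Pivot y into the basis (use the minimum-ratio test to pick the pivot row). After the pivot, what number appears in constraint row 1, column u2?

Ratio test on column y — row 1: 26/3 = 26/3; row 2: 22/4 = 11/2. Minimum is 11/2 at row 2 (u2 leaves); pivot element 4.
Divide row 2 by 4; eliminate column y from the other rows.
Row 1 update in column u2: 0 − 3·(1/4) = -3/4.

-3/4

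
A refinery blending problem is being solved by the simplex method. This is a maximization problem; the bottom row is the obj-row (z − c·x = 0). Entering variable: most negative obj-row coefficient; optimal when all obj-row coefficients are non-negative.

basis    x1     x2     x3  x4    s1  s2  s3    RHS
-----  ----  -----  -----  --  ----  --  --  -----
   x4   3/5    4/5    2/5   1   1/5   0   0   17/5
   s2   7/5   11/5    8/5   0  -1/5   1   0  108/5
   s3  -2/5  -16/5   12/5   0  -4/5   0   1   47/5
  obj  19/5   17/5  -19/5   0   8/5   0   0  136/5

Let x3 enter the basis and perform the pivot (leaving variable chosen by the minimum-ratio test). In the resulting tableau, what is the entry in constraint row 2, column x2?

Ratio test on column x3 — row 1: (17/5)/(2/5) = 17/2; row 2: (108/5)/(8/5) = 27/2; row 3: (47/5)/(12/5) = 47/12. Minimum is 47/12 at row 3 (s3 leaves); pivot element 12/5.
Divide row 3 by 12/5; eliminate column x3 from the other rows.
Row 2 update in column x2: 11/5 − (8/5)·(-4/3) = 13/3.

13/3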